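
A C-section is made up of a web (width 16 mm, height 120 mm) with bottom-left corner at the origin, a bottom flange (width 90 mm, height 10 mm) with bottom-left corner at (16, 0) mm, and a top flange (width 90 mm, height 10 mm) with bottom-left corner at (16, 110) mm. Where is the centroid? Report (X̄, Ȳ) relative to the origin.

X̄ = 33.65 mm, Ȳ = 60.00 mm

Part | A | x̄ᵢ | ȳᵢ | A·x̄ᵢ | A·ȳᵢ
web | 1920.00 | 8.00 | 60.00 | 15360.00 | 115200.00
bottom flange | 900.00 | 61.00 | 5.00 | 54900.00 | 4500.00
top flange | 900.00 | 61.00 | 115.00 | 54900.00 | 103500.00
Σ | 3720.00 |  |  | 125160.00 | 223200.00
X̄ = 125160.00 / 3720.00 = 33.65 mm
Ȳ = 223200.00 / 3720.00 = 60.00 mm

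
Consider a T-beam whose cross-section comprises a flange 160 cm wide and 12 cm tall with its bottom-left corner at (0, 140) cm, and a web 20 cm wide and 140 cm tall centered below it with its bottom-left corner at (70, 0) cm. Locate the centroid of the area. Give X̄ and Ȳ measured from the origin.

web: A = 20 × 140 = 2800.00, centroid at (80.00, 70.00).
flange: A = 160 × 12 = 1920.00, centroid at (80.00, 146.00).
ΣA = 4720.00 cm²
ΣAX̄ = (2800.00)(80.00) + (1920.00)(80.00) = 377600.00 cm³
ΣAȲ = (2800.00)(70.00) + (1920.00)(146.00) = 476320.00 cm³
X̄ = 377600.00 / 4720.00 = 80.00 cm
Ȳ = 476320.00 / 4720.00 = 100.92 cm

X̄ = 80.00 cm, Ȳ = 100.92 cm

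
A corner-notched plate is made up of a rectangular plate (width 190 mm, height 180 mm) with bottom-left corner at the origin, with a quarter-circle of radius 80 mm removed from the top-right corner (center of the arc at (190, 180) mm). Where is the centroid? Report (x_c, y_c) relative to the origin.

x_c = 84.48 mm, y_c = 80.34 mm

Part | A | x̄ᵢ | ȳᵢ | A·x̄ᵢ | A·ȳᵢ
plate | 34200.00 | 95.00 | 90.00 | 3249000.00 | 3078000.00
removed quarter-circle | -5026.55 | 156.05 | 146.05 | -784377.50 | -734112.02
Σ | 29173.45 |  |  | 2464622.50 | 2343887.98
x_c = 2464622.50 / 29173.45 = 84.48 mm
y_c = 2343887.98 / 29173.45 = 80.34 mm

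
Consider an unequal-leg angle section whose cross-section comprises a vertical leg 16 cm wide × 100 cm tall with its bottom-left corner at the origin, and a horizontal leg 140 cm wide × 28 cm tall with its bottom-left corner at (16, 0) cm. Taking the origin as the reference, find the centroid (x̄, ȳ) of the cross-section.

vertical leg: A = 16 × 100 = 1600.00, centroid at (8.00, 50.00).
horizontal leg: A = 140 × 28 = 3920.00, centroid at (86.00, 14.00).
ΣA = 5520.00 cm², ΣAx̄ = 349920.00 cm³, ΣAȳ = 134880.00 cm³.
x̄ = 349920.00/5520.00 = 63.39 cm; ȳ = 134880.00/5520.00 = 24.43 cm.

x̄ = 63.39 cm, ȳ = 24.43 cm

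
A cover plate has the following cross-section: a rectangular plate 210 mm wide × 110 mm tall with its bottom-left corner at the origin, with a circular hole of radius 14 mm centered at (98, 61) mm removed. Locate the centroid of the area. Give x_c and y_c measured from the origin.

Part | A | x̄ᵢ | ȳᵢ | A·x̄ᵢ | A·ȳᵢ
plate | 23100.00 | 105.00 | 55.00 | 2425500.00 | 1270500.00
hole | -615.75 | 98.00 | 61.00 | -60343.71 | -37560.88
Σ | 22484.25 |  |  | 2365156.29 | 1232939.12
x_c = 2365156.29 / 22484.25 = 105.19 mm
y_c = 1232939.12 / 22484.25 = 54.84 mm

x_c = 105.19 mm, y_c = 54.84 mm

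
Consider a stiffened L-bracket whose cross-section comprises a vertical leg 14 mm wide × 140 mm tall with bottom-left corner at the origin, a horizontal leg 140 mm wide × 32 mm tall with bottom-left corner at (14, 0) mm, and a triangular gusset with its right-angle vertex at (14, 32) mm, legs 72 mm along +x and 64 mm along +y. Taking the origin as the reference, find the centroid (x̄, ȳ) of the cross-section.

x̄ = 54.62 mm, ȳ = 37.94 mm

Part | A | x̄ᵢ | ȳᵢ | A·x̄ᵢ | A·ȳᵢ
vertical leg | 1960.00 | 7.00 | 70.00 | 13720.00 | 137200.00
horizontal leg | 4480.00 | 84.00 | 16.00 | 376320.00 | 71680.00
gusset | 2304.00 | 38.00 | 53.33 | 87552.00 | 122880.00
Σ | 8744.00 |  |  | 477592.00 | 331760.00
x̄ = 477592.00 / 8744.00 = 54.62 mm
ȳ = 331760.00 / 8744.00 = 37.94 mm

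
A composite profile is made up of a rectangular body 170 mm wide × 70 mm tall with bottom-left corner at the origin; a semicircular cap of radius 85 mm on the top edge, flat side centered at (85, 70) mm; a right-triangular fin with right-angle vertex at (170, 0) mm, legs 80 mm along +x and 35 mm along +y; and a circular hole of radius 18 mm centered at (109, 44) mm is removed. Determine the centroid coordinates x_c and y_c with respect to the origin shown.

rectangular body: A = 170 × 70 = 11900.00, centroid at (85.00, 35.00).
semicircular top: A = ½π·85² = 11349.00, centroid at (85.00, 106.08).
triangular fin: A = ½·80·35 = 1400.00, centroid at (196.67, 11.67).
hole: A = −π·18² = -1017.88, centroid at (109.00, 44.00).
ΣA = 23631.13 mm²
ΣAx_c = (11900.00)(85.00) + (11349.00)(85.00) + (1400.00)(196.67) + (-1017.88)(109.00) = 2140550.14 mm³
ΣAy_c = (11900.00)(35.00) + (11349.00)(106.08) + (1400.00)(11.67) + (-1017.88)(44.00) = 1591893.70 mm³
x_c = 2140550.14 / 23631.13 = 90.58 mm
y_c = 1591893.70 / 23631.13 = 67.36 mm

x_c = 90.58 mm, y_c = 67.36 mm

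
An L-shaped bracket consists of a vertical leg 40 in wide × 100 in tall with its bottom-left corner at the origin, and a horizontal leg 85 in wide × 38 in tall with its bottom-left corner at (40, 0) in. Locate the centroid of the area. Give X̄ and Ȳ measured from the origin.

X̄ = 47.92 in, Ȳ = 36.15 in

Part | A | x̄ᵢ | ȳᵢ | A·x̄ᵢ | A·ȳᵢ
vertical leg | 4000.00 | 20.00 | 50.00 | 80000.00 | 200000.00
horizontal leg | 3230.00 | 82.50 | 19.00 | 266475.00 | 61370.00
Σ | 7230.00 |  |  | 346475.00 | 261370.00
X̄ = 346475.00 / 7230.00 = 47.92 in
Ȳ = 261370.00 / 7230.00 = 36.15 in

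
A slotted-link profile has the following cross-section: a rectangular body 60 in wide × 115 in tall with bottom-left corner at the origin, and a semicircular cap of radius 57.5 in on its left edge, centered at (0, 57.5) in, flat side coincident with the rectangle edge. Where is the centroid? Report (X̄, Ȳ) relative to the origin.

X̄ = 6.64 in, Ȳ = 57.50 in

rectangular body: A = 60 × 115 = 6900.00, centroid at (30.00, 57.50).
semicircular end: A = ½π·57.5² = 5193.45, centroid at (-24.40, 57.50).
ΣA = 12093.45 in²
ΣAX̄ = (6900.00)(30.00) + (5193.45)(-24.40) = 80260.42 in³
ΣAȲ = (6900.00)(57.50) + (5193.45)(57.50) = 695373.11 in³
X̄ = 80260.42 / 12093.45 = 6.64 in
Ȳ = 695373.11 / 12093.45 = 57.50 in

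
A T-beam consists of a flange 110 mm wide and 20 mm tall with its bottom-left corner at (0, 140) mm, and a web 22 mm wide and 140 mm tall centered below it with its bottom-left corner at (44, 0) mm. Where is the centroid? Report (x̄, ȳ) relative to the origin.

Part | A | x̄ᵢ | ȳᵢ | A·x̄ᵢ | A·ȳᵢ
web | 3080.00 | 55.00 | 70.00 | 169400.00 | 215600.00
flange | 2200.00 | 55.00 | 150.00 | 121000.00 | 330000.00
Σ | 5280.00 |  |  | 290400.00 | 545600.00
x̄ = 290400.00 / 5280.00 = 55.00 mm
ȳ = 545600.00 / 5280.00 = 103.33 mm

x̄ = 55.00 mm, ȳ = 103.33 mm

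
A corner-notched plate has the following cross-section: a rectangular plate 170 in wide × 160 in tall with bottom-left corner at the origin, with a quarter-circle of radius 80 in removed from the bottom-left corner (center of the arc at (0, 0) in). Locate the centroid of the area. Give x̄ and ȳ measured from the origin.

Part | A | x̄ᵢ | ȳᵢ | A·x̄ᵢ | A·ȳᵢ
plate | 27200.00 | 85.00 | 80.00 | 2312000.00 | 2176000.00
removed quarter-circle | -5026.55 | 33.95 | 33.95 | -170666.67 | -170666.67
Σ | 22173.45 |  |  | 2141333.33 | 2005333.33
x̄ = 2141333.33 / 22173.45 = 96.57 in
ȳ = 2005333.33 / 22173.45 = 90.44 in

x̄ = 96.57 in, ȳ = 90.44 in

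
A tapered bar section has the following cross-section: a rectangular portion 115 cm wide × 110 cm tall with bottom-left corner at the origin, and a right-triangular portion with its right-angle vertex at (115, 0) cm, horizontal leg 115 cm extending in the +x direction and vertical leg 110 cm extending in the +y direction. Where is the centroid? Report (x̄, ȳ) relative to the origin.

x̄ = 89.44 cm, ȳ = 48.89 cm

rectangular portion: A = 115 × 110 = 12650.00, centroid at (57.50, 55.00).
triangular portion: A = ½·115·110 = 6325.00, centroid at (153.33, 36.67).
ΣA = 18975.00 cm²
ΣAx̄ = (12650.00)(57.50) + (6325.00)(153.33) = 1697208.33 cm³
ΣAȳ = (12650.00)(55.00) + (6325.00)(36.67) = 927666.67 cm³
x̄ = 1697208.33 / 18975.00 = 89.44 cm
ȳ = 927666.67 / 18975.00 = 48.89 cm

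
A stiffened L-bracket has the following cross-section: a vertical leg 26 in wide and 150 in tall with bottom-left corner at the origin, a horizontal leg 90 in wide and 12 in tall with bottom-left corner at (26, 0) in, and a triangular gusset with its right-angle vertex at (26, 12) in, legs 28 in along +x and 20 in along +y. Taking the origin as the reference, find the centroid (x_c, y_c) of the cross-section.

vertical leg: A = 26 × 150 = 3900.00, centroid at (13.00, 75.00).
horizontal leg: A = 90 × 12 = 1080.00, centroid at (71.00, 6.00).
gusset: A = ½·28·20 = 280.00, centroid at (35.33, 18.67).
ΣA = 5260.00 in², ΣAx_c = 137273.33 in³, ΣAy_c = 304206.67 in³.
x_c = 137273.33/5260.00 = 26.10 in; y_c = 304206.67/5260.00 = 57.83 in.

x_c = 26.10 in, y_c = 57.83 in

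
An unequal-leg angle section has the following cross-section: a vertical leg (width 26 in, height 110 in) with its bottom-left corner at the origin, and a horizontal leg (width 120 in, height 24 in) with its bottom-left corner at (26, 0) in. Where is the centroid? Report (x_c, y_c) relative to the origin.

x_c = 49.63 in, y_c = 33.43 in

vertical leg: A = 26 × 110 = 2860.00, centroid at (13.00, 55.00).
horizontal leg: A = 120 × 24 = 2880.00, centroid at (86.00, 12.00).
ΣA = 5740.00 in², ΣAx_c = 284860.00 in³, ΣAy_c = 191860.00 in³.
x_c = 284860.00/5740.00 = 49.63 in; y_c = 191860.00/5740.00 = 33.43 in.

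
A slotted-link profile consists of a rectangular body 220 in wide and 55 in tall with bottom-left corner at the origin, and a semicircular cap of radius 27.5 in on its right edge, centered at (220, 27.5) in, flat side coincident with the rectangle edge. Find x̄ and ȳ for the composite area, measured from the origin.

x̄ = 120.88 in, ȳ = 27.50 in

rectangular body: A = 220 × 55 = 12100.00, centroid at (110.00, 27.50).
semicircular end: A = ½π·27.5² = 1187.91, centroid at (231.67, 27.50).
ΣA = 13287.91 in², ΣAx̄ = 1606205.82 in³, ΣAȳ = 365417.65 in³.
x̄ = 1606205.82/13287.91 = 120.88 in; ȳ = 365417.65/13287.91 = 27.50 in.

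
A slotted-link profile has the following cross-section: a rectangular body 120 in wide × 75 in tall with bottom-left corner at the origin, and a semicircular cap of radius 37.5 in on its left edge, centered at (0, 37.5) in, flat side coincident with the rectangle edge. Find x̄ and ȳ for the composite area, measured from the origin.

x̄ = 45.04 in, ȳ = 37.50 in

rectangular body: A = 120 × 75 = 9000.00, centroid at (60.00, 37.50).
semicircular end: A = ½π·37.5² = 2208.93, centroid at (-15.92, 37.50).
ΣA = 11208.93 in², ΣAx̄ = 504843.75 in³, ΣAȳ = 420334.96 in³.
x̄ = 504843.75/11208.93 = 45.04 in; ȳ = 420334.96/11208.93 = 37.50 in.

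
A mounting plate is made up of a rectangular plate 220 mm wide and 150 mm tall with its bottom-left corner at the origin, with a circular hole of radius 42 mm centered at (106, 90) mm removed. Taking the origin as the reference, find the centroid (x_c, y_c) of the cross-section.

Part | A | x̄ᵢ | ȳᵢ | A·x̄ᵢ | A·ȳᵢ
plate | 33000.00 | 110.00 | 75.00 | 3630000.00 | 2475000.00
hole | -5541.77 | 106.00 | 90.00 | -587427.56 | -498759.25
Σ | 27458.23 |  |  | 3042572.44 | 1976240.75
x_c = 3042572.44 / 27458.23 = 110.81 mm
y_c = 1976240.75 / 27458.23 = 71.97 mm

x_c = 110.81 mm, y_c = 71.97 mm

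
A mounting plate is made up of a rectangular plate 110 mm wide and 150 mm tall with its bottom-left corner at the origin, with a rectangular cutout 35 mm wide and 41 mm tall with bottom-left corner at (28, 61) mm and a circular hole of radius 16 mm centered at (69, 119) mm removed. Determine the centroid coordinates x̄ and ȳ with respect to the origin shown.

x̄ = 55.17 mm, ȳ = 71.86 mm

plate: A = 110 × 150 = 16500.00, centroid at (55.00, 75.00).
hole 1: A = −(35 × 41) = -1435.00, centroid at (45.50, 81.50).
hole 2: A = −π·16² = -804.25, centroid at (69.00, 119.00).
ΣA = 14260.75 mm²
ΣAx̄ = (16500.00)(55.00) + (-1435.00)(45.50) + (-804.25)(69.00) = 786714.41 mm³
ΣAȳ = (16500.00)(75.00) + (-1435.00)(81.50) + (-804.25)(119.00) = 1024842.02 mm³
x̄ = 786714.41 / 14260.75 = 55.17 mm
ȳ = 1024842.02 / 14260.75 = 71.86 mm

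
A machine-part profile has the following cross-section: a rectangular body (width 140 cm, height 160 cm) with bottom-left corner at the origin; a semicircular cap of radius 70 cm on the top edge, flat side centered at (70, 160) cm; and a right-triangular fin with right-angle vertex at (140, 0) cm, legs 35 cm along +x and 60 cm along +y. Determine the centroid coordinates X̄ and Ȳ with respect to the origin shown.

X̄ = 72.75 cm, Ȳ = 105.09 cm

rectangular body: A = 140 × 160 = 22400.00, centroid at (70.00, 80.00).
semicircular top: A = ½π·70² = 7696.90, centroid at (70.00, 189.71).
triangular fin: A = ½·35·60 = 1050.00, centroid at (151.67, 20.00).
ΣA = 31146.90 cm²
ΣAX̄ = (22400.00)(70.00) + (7696.90)(70.00) + (1050.00)(151.67) = 2266033.14 cm³
ΣAȲ = (22400.00)(80.00) + (7696.90)(189.71) + (1050.00)(20.00) = 3273170.99 cm³
X̄ = 2266033.14 / 31146.90 = 72.75 cm
Ȳ = 3273170.99 / 31146.90 = 105.09 cm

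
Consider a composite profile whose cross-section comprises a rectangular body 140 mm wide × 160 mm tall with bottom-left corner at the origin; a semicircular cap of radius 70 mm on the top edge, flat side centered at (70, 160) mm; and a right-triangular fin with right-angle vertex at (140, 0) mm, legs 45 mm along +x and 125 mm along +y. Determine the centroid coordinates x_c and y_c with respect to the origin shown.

x_c = 77.26 mm, y_c = 102.38 mm

rectangular body: A = 140 × 160 = 22400.00, centroid at (70.00, 80.00).
semicircular top: A = ½π·70² = 7696.90, centroid at (70.00, 189.71).
triangular fin: A = ½·45·125 = 2812.50, centroid at (155.00, 41.67).
ΣA = 32909.40 mm², ΣAx_c = 2542720.64 mm³, ΣAy_c = 3369358.49 mm³.
x_c = 2542720.64/32909.40 = 77.26 mm; y_c = 3369358.49/32909.40 = 102.38 mm.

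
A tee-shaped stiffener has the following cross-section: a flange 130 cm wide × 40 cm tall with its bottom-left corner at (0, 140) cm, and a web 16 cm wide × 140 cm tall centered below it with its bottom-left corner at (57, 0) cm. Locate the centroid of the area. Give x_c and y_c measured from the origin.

x_c = 65.00 cm, y_c = 132.90 cm

web: A = 16 × 140 = 2240.00, centroid at (65.00, 70.00).
flange: A = 130 × 40 = 5200.00, centroid at (65.00, 160.00).
ΣA = 7440.00 cm², ΣAx_c = 483600.00 cm³, ΣAy_c = 988800.00 cm³.
x_c = 483600.00/7440.00 = 65.00 cm; y_c = 988800.00/7440.00 = 132.90 cm.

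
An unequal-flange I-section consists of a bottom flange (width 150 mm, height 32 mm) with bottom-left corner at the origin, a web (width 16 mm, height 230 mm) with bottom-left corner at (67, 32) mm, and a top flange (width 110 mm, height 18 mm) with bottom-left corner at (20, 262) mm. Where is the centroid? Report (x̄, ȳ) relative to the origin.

x̄ = 75.00 mm, ȳ = 110.36 mm

bottom flange: A = 150 × 32 = 4800.00, centroid at (75.00, 16.00).
web: A = 16 × 230 = 3680.00, centroid at (75.00, 147.00).
top flange: A = 110 × 18 = 1980.00, centroid at (75.00, 271.00).
ΣA = 10460.00 mm², ΣAx̄ = 784500.00 mm³, ΣAȳ = 1154340.00 mm³.
x̄ = 784500.00/10460.00 = 75.00 mm; ȳ = 1154340.00/10460.00 = 110.36 mm.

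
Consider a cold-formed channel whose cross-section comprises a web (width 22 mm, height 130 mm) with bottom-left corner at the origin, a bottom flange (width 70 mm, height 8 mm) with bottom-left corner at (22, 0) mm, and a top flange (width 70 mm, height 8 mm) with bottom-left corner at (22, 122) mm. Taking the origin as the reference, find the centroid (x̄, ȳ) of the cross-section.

x̄ = 23.94 mm, ȳ = 65.00 mm

Part | A | x̄ᵢ | ȳᵢ | A·x̄ᵢ | A·ȳᵢ
web | 2860.00 | 11.00 | 65.00 | 31460.00 | 185900.00
bottom flange | 560.00 | 57.00 | 4.00 | 31920.00 | 2240.00
top flange | 560.00 | 57.00 | 126.00 | 31920.00 | 70560.00
Σ | 3980.00 |  |  | 95300.00 | 258700.00
x̄ = 95300.00 / 3980.00 = 23.94 mm
ȳ = 258700.00 / 3980.00 = 65.00 mm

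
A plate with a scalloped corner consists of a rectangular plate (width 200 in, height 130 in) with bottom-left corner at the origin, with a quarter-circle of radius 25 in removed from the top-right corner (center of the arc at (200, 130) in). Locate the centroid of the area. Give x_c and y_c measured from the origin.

x_c = 98.28 in, y_c = 63.95 in

plate: A = 200 × 130 = 26000.00, centroid at (100.00, 65.00).
removed quarter-circle: A = −¼π·25² = -490.87, centroid at (189.39, 119.39).
ΣA = 25509.13 in², ΣAx_c = 2507033.56 in³, ΣAy_c = 1631394.73 in³.
x_c = 2507033.56/25509.13 = 98.28 in; y_c = 1631394.73/25509.13 = 63.95 in.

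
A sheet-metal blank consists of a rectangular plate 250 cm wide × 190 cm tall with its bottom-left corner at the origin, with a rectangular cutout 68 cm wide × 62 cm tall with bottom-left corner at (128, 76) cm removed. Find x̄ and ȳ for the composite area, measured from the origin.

x̄ = 121.40 cm, ȳ = 93.83 cm

plate: A = 250 × 190 = 47500.00, centroid at (125.00, 95.00).
hole: A = −(68 × 62) = -4216.00, centroid at (162.00, 107.00).
ΣA = 43284.00 cm², ΣAx̄ = 5254508.00 cm³, ΣAȳ = 4061388.00 cm³.
x̄ = 5254508.00/43284.00 = 121.40 cm; ȳ = 4061388.00/43284.00 = 93.83 cm.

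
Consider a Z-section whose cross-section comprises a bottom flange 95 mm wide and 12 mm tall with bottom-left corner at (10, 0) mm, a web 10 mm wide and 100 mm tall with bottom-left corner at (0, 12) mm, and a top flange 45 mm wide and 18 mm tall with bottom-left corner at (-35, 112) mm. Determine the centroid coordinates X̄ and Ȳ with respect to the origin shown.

X̄ = 20.48 mm, Ȳ = 56.56 mm

bottom flange: A = 95 × 12 = 1140.00, centroid at (57.50, 6.00).
web: A = 10 × 100 = 1000.00, centroid at (5.00, 62.00).
top flange: A = 45 × 18 = 810.00, centroid at (-12.50, 121.00).
ΣA = 2950.00 mm²
ΣAX̄ = (1140.00)(57.50) + (1000.00)(5.00) + (810.00)(-12.50) = 60425.00 mm³
ΣAȲ = (1140.00)(6.00) + (1000.00)(62.00) + (810.00)(121.00) = 166850.00 mm³
X̄ = 60425.00 / 2950.00 = 20.48 mm
Ȳ = 166850.00 / 2950.00 = 56.56 mm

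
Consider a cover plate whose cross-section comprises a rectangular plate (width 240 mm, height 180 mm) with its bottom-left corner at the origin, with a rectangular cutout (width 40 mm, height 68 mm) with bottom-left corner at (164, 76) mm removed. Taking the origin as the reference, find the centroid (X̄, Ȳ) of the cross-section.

Part | A | x̄ᵢ | ȳᵢ | A·x̄ᵢ | A·ȳᵢ
plate | 43200.00 | 120.00 | 90.00 | 5184000.00 | 3888000.00
hole | -2720.00 | 184.00 | 110.00 | -500480.00 | -299200.00
Σ | 40480.00 |  |  | 4683520.00 | 3588800.00
X̄ = 4683520.00 / 40480.00 = 115.70 mm
Ȳ = 3588800.00 / 40480.00 = 88.66 mm

X̄ = 115.70 mm, Ȳ = 88.66 mm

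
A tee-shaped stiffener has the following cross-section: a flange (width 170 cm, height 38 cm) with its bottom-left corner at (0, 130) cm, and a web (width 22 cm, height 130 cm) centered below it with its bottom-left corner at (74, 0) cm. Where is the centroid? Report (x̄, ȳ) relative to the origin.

Part | A | x̄ᵢ | ȳᵢ | A·x̄ᵢ | A·ȳᵢ
web | 2860.00 | 85.00 | 65.00 | 243100.00 | 185900.00
flange | 6460.00 | 85.00 | 149.00 | 549100.00 | 962540.00
Σ | 9320.00 |  |  | 792200.00 | 1148440.00
x̄ = 792200.00 / 9320.00 = 85.00 cm
ȳ = 1148440.00 / 9320.00 = 123.22 cm

x̄ = 85.00 cm, ȳ = 123.22 cm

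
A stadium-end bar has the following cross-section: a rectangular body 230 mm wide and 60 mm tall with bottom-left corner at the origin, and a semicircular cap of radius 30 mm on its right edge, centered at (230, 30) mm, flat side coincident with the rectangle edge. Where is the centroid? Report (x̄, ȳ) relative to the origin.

x̄ = 126.87 mm, ȳ = 30.00 mm

rectangular body: A = 230 × 60 = 13800.00, centroid at (115.00, 30.00).
semicircular end: A = ½π·30² = 1413.72, centroid at (242.73, 30.00).
ΣA = 15213.72 mm², ΣAx̄ = 1930154.84 mm³, ΣAȳ = 456411.50 mm³.
x̄ = 1930154.84/15213.72 = 126.87 mm; ȳ = 456411.50/15213.72 = 30.00 mm.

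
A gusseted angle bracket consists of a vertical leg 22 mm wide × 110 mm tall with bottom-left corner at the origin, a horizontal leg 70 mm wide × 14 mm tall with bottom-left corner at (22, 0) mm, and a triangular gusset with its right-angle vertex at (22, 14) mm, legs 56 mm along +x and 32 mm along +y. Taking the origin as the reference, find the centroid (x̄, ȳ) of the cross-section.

vertical leg: A = 22 × 110 = 2420.00, centroid at (11.00, 55.00).
horizontal leg: A = 70 × 14 = 980.00, centroid at (57.00, 7.00).
gusset: A = ½·56·32 = 896.00, centroid at (40.67, 24.67).
ΣA = 4296.00 mm², ΣAx̄ = 118917.33 mm³, ΣAȳ = 162061.33 mm³.
x̄ = 118917.33/4296.00 = 27.68 mm; ȳ = 162061.33/4296.00 = 37.72 mm.

x̄ = 27.68 mm, ȳ = 37.72 mm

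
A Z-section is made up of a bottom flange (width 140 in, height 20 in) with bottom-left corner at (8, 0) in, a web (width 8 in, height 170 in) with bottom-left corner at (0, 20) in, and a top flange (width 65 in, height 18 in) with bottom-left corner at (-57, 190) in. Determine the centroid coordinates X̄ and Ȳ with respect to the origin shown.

bottom flange: A = 140 × 20 = 2800.00, centroid at (78.00, 10.00).
web: A = 8 × 170 = 1360.00, centroid at (4.00, 105.00).
top flange: A = 65 × 18 = 1170.00, centroid at (-24.50, 199.00).
ΣA = 5330.00 in²
ΣAX̄ = (2800.00)(78.00) + (1360.00)(4.00) + (1170.00)(-24.50) = 195175.00 in³
ΣAȲ = (2800.00)(10.00) + (1360.00)(105.00) + (1170.00)(199.00) = 403630.00 in³
X̄ = 195175.00 / 5330.00 = 36.62 in
Ȳ = 403630.00 / 5330.00 = 75.73 in

X̄ = 36.62 in, Ȳ = 75.73 in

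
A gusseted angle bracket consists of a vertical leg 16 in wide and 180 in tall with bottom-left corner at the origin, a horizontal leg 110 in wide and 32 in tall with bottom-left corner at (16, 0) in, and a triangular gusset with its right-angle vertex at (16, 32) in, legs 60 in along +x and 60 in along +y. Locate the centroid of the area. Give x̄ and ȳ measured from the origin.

x̄ = 41.19 in, ȳ = 49.89 in

Part | A | x̄ᵢ | ȳᵢ | A·x̄ᵢ | A·ȳᵢ
vertical leg | 2880.00 | 8.00 | 90.00 | 23040.00 | 259200.00
horizontal leg | 3520.00 | 71.00 | 16.00 | 249920.00 | 56320.00
gusset | 1800.00 | 36.00 | 52.00 | 64800.00 | 93600.00
Σ | 8200.00 |  |  | 337760.00 | 409120.00
x̄ = 337760.00 / 8200.00 = 41.19 in
ȳ = 409120.00 / 8200.00 = 49.89 in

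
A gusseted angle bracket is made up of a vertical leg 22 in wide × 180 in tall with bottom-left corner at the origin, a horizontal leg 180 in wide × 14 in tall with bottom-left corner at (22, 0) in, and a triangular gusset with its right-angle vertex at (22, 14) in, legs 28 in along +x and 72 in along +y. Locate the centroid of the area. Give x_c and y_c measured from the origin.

x_c = 47.73 in, y_c = 55.07 in

vertical leg: A = 22 × 180 = 3960.00, centroid at (11.00, 90.00).
horizontal leg: A = 180 × 14 = 2520.00, centroid at (112.00, 7.00).
gusset: A = ½·28·72 = 1008.00, centroid at (31.33, 38.00).
ΣA = 7488.00 in², ΣAx_c = 357384.00 in³, ΣAy_c = 412344.00 in³.
x_c = 357384.00/7488.00 = 47.73 in; y_c = 412344.00/7488.00 = 55.07 in.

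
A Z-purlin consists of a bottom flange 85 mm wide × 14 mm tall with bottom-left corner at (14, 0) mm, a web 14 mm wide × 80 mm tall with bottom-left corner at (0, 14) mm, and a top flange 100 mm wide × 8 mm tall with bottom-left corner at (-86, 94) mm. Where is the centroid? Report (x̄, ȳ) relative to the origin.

bottom flange: A = 85 × 14 = 1190.00, centroid at (56.50, 7.00).
web: A = 14 × 80 = 1120.00, centroid at (7.00, 54.00).
top flange: A = 100 × 8 = 800.00, centroid at (-36.00, 98.00).
ΣA = 3110.00 mm², ΣAx̄ = 46275.00 mm³, ΣAȳ = 147210.00 mm³.
x̄ = 46275.00/3110.00 = 14.88 mm; ȳ = 147210.00/3110.00 = 47.33 mm.

x̄ = 14.88 mm, ȳ = 47.33 mm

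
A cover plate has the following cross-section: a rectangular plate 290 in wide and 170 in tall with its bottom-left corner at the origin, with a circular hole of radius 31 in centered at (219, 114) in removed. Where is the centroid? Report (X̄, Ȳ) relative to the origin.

plate: A = 290 × 170 = 49300.00, centroid at (145.00, 85.00).
hole: A = −π·31² = -3019.07, centroid at (219.00, 114.00).
ΣA = 46280.93 in², ΣAX̄ = 6487323.55 in³, ΣAȲ = 3846325.96 in³.
X̄ = 6487323.55/46280.93 = 140.17 in; Ȳ = 3846325.96/46280.93 = 83.11 in.

X̄ = 140.17 in, Ȳ = 83.11 in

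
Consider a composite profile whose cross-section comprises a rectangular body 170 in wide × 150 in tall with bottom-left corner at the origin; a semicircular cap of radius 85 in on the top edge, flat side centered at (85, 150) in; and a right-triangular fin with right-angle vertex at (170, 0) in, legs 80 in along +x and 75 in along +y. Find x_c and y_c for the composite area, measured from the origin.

Part | A | x̄ᵢ | ȳᵢ | A·x̄ᵢ | A·ȳᵢ
rectangular body | 25500.00 | 85.00 | 75.00 | 2167500.00 | 1912500.00
semicircular top | 11349.00 | 85.00 | 186.08 | 964665.29 | 2111767.19
triangular fin | 3000.00 | 196.67 | 25.00 | 590000.00 | 75000.00
Σ | 39849.00 |  |  | 3722165.29 | 4099267.19
x_c = 3722165.29 / 39849.00 = 93.41 in
y_c = 4099267.19 / 39849.00 = 102.87 in

x_c = 93.41 in, y_c = 102.87 in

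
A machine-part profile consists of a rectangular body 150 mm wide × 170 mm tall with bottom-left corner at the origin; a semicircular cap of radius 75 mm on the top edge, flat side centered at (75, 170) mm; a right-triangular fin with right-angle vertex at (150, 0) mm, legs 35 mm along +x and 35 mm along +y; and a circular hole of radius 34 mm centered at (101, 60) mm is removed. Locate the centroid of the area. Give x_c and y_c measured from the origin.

x_c = 73.68 mm, y_c = 119.43 mm

Part | A | x̄ᵢ | ȳᵢ | A·x̄ᵢ | A·ȳᵢ
rectangular body | 25500.00 | 75.00 | 85.00 | 1912500.00 | 2167500.00
semicircular top | 8835.73 | 75.00 | 201.83 | 662679.70 | 1783323.99
triangular fin | 612.50 | 161.67 | 11.67 | 99020.83 | 7145.83
hole | -3631.68 | 101.00 | 60.00 | -366799.79 | -217900.87
Σ | 31316.55 |  |  | 2307400.74 | 3740068.95
x_c = 2307400.74 / 31316.55 = 73.68 mm
y_c = 3740068.95 / 31316.55 = 119.43 mm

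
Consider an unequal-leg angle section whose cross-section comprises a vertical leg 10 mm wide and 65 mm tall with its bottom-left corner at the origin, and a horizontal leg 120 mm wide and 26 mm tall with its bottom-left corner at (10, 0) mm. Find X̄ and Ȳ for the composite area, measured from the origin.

X̄ = 58.79 mm, Ȳ = 16.36 mm

Part | A | x̄ᵢ | ȳᵢ | A·x̄ᵢ | A·ȳᵢ
vertical leg | 650.00 | 5.00 | 32.50 | 3250.00 | 21125.00
horizontal leg | 3120.00 | 70.00 | 13.00 | 218400.00 | 40560.00
Σ | 3770.00 |  |  | 221650.00 | 61685.00
X̄ = 221650.00 / 3770.00 = 58.79 mm
Ȳ = 61685.00 / 3770.00 = 16.36 mm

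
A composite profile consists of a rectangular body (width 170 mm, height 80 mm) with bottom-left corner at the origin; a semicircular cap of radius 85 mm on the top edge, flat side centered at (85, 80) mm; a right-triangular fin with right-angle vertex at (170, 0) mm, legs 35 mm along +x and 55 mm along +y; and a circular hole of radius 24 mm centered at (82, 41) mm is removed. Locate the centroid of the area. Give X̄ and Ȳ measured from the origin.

X̄ = 89.09 mm, Ȳ = 74.88 mm

Part | A | x̄ᵢ | ȳᵢ | A·x̄ᵢ | A·ȳᵢ
rectangular body | 13600.00 | 85.00 | 40.00 | 1156000.00 | 544000.00
semicircular top | 11349.00 | 85.00 | 116.08 | 964665.29 | 1317336.94
triangular fin | 962.50 | 181.67 | 18.33 | 174854.17 | 17645.83
hole | -1809.56 | 82.00 | 41.00 | -148383.70 | -74191.85
Σ | 24101.95 |  |  | 2147135.76 | 1804790.92
X̄ = 2147135.76 / 24101.95 = 89.09 mm
Ȳ = 1804790.92 / 24101.95 = 74.88 mm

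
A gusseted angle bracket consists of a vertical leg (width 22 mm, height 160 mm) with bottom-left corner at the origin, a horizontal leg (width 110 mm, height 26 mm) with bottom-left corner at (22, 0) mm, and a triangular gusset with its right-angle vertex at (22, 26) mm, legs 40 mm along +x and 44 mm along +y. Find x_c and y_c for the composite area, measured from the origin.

x_c = 39.95 mm, y_c = 48.84 mm

Part | A | x̄ᵢ | ȳᵢ | A·x̄ᵢ | A·ȳᵢ
vertical leg | 3520.00 | 11.00 | 80.00 | 38720.00 | 281600.00
horizontal leg | 2860.00 | 77.00 | 13.00 | 220220.00 | 37180.00
gusset | 880.00 | 35.33 | 40.67 | 31093.33 | 35786.67
Σ | 7260.00 |  |  | 290033.33 | 354566.67
x_c = 290033.33 / 7260.00 = 39.95 mm
y_c = 354566.67 / 7260.00 = 48.84 mm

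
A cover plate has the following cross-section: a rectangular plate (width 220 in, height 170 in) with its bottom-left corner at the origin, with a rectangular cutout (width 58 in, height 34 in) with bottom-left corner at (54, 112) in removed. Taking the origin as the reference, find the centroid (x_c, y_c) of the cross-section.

x_c = 111.50 in, y_c = 82.55 in

plate: A = 220 × 170 = 37400.00, centroid at (110.00, 85.00).
hole: A = −(58 × 34) = -1972.00, centroid at (83.00, 129.00).
ΣA = 35428.00 in²
ΣAx_c = (37400.00)(110.00) + (-1972.00)(83.00) = 3950324.00 in³
ΣAy_c = (37400.00)(85.00) + (-1972.00)(129.00) = 2924612.00 in³
x_c = 3950324.00 / 35428.00 = 111.50 in
y_c = 2924612.00 / 35428.00 = 82.55 in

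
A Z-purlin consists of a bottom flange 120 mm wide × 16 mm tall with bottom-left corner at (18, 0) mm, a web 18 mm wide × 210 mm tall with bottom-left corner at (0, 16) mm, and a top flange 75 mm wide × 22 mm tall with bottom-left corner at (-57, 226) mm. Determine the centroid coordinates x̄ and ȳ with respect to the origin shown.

x̄ = 20.63 mm, ȳ = 117.52 mm

bottom flange: A = 120 × 16 = 1920.00, centroid at (78.00, 8.00).
web: A = 18 × 210 = 3780.00, centroid at (9.00, 121.00).
top flange: A = 75 × 22 = 1650.00, centroid at (-19.50, 237.00).
ΣA = 7350.00 mm²
ΣAx̄ = (1920.00)(78.00) + (3780.00)(9.00) + (1650.00)(-19.50) = 151605.00 mm³
ΣAȳ = (1920.00)(8.00) + (3780.00)(121.00) + (1650.00)(237.00) = 863790.00 mm³
x̄ = 151605.00 / 7350.00 = 20.63 mm
ȳ = 863790.00 / 7350.00 = 117.52 mm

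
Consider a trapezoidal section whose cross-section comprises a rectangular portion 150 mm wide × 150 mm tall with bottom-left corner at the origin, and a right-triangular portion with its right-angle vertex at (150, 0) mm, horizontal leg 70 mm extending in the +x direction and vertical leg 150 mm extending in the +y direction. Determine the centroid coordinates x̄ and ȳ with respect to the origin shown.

Part | A | x̄ᵢ | ȳᵢ | A·x̄ᵢ | A·ȳᵢ
rectangular portion | 22500.00 | 75.00 | 75.00 | 1687500.00 | 1687500.00
triangular portion | 5250.00 | 173.33 | 50.00 | 910000.00 | 262500.00
Σ | 27750.00 |  |  | 2597500.00 | 1950000.00
x̄ = 2597500.00 / 27750.00 = 93.60 mm
ȳ = 1950000.00 / 27750.00 = 70.27 mm

x̄ = 93.60 mm, ȳ = 70.27 mm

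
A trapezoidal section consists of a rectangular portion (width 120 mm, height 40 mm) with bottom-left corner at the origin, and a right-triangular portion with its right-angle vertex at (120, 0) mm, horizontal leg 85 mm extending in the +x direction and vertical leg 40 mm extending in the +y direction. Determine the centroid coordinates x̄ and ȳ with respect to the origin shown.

x̄ = 83.10 mm, ȳ = 18.26 mm

rectangular portion: A = 120 × 40 = 4800.00, centroid at (60.00, 20.00).
triangular portion: A = ½·85·40 = 1700.00, centroid at (148.33, 13.33).
ΣA = 6500.00 mm², ΣAx̄ = 540166.67 mm³, ΣAȳ = 118666.67 mm³.
x̄ = 540166.67/6500.00 = 83.10 mm; ȳ = 118666.67/6500.00 = 18.26 mm.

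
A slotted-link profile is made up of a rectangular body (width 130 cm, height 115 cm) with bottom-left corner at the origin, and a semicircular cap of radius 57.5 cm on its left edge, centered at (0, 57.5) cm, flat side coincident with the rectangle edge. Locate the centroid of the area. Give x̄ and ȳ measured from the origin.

rectangular body: A = 130 × 115 = 14950.00, centroid at (65.00, 57.50).
semicircular end: A = ½π·57.5² = 5193.45, centroid at (-24.40, 57.50).
ΣA = 20143.45 cm², ΣAx̄ = 845010.42 cm³, ΣAȳ = 1158248.11 cm³.
x̄ = 845010.42/20143.45 = 41.95 cm; ȳ = 1158248.11/20143.45 = 57.50 cm.

x̄ = 41.95 cm, ȳ = 57.50 cm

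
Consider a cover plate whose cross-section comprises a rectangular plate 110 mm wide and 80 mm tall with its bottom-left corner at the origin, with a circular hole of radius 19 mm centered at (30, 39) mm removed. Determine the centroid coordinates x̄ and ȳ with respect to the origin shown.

x̄ = 58.70 mm, ȳ = 40.15 mm

plate: A = 110 × 80 = 8800.00, centroid at (55.00, 40.00).
hole: A = −π·19² = -1134.11, centroid at (30.00, 39.00).
ΣA = 7665.89 mm²
ΣAx̄ = (8800.00)(55.00) + (-1134.11)(30.00) = 449976.55 mm³
ΣAȳ = (8800.00)(40.00) + (-1134.11)(39.00) = 307769.52 mm³
x̄ = 449976.55 / 7665.89 = 58.70 mm
ȳ = 307769.52 / 7665.89 = 40.15 mm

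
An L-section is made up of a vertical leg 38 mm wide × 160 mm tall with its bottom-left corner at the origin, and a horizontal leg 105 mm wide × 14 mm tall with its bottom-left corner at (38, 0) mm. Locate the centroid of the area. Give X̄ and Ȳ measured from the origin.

X̄ = 32.92 mm, Ȳ = 65.79 mm

Part | A | x̄ᵢ | ȳᵢ | A·x̄ᵢ | A·ȳᵢ
vertical leg | 6080.00 | 19.00 | 80.00 | 115520.00 | 486400.00
horizontal leg | 1470.00 | 90.50 | 7.00 | 133035.00 | 10290.00
Σ | 7550.00 |  |  | 248555.00 | 496690.00
X̄ = 248555.00 / 7550.00 = 32.92 mm
Ȳ = 496690.00 / 7550.00 = 65.79 mm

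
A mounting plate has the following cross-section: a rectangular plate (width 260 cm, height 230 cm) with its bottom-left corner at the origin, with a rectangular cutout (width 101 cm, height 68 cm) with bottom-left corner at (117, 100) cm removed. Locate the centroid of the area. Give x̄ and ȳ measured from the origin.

plate: A = 260 × 230 = 59800.00, centroid at (130.00, 115.00).
hole: A = −(101 × 68) = -6868.00, centroid at (167.50, 134.00).
ΣA = 52932.00 cm²
ΣAx̄ = (59800.00)(130.00) + (-6868.00)(167.50) = 6623610.00 cm³
ΣAȳ = (59800.00)(115.00) + (-6868.00)(134.00) = 5956688.00 cm³
x̄ = 6623610.00 / 52932.00 = 125.13 cm
ȳ = 5956688.00 / 52932.00 = 112.53 cm

x̄ = 125.13 cm, ȳ = 112.53 cm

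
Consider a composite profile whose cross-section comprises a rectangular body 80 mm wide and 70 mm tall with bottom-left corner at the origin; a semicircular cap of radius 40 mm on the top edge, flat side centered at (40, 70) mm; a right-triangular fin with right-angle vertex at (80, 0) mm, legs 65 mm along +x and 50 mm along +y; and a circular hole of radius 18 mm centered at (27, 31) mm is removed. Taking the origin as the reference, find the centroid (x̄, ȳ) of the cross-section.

x̄ = 53.01 mm, ȳ = 47.03 mm

Part | A | x̄ᵢ | ȳᵢ | A·x̄ᵢ | A·ȳᵢ
rectangular body | 5600.00 | 40.00 | 35.00 | 224000.00 | 196000.00
semicircular top | 2513.27 | 40.00 | 86.98 | 100530.96 | 218595.86
triangular fin | 1625.00 | 101.67 | 16.67 | 165208.33 | 27083.33
hole | -1017.88 | 27.00 | 31.00 | -27482.65 | -31554.16
Σ | 8720.40 |  |  | 462256.65 | 410125.03
x̄ = 462256.65 / 8720.40 = 53.01 mm
ȳ = 410125.03 / 8720.40 = 47.03 mm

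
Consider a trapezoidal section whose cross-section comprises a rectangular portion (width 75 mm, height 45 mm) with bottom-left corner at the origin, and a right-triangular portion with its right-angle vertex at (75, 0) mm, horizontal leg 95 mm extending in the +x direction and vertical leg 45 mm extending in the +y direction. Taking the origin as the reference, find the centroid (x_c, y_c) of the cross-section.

x_c = 64.32 mm, y_c = 19.59 mm

Part | A | x̄ᵢ | ȳᵢ | A·x̄ᵢ | A·ȳᵢ
rectangular portion | 3375.00 | 37.50 | 22.50 | 126562.50 | 75937.50
triangular portion | 2137.50 | 106.67 | 15.00 | 228000.00 | 32062.50
Σ | 5512.50 |  |  | 354562.50 | 108000.00
x_c = 354562.50 / 5512.50 = 64.32 mm
y_c = 108000.00 / 5512.50 = 19.59 mm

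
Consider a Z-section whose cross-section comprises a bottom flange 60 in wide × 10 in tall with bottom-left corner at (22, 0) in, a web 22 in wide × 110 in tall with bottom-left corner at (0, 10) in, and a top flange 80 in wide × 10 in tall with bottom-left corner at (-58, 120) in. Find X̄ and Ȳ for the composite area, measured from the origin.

X̄ = 11.37 in, Ȳ = 68.14 in

Part | A | x̄ᵢ | ȳᵢ | A·x̄ᵢ | A·ȳᵢ
bottom flange | 600.00 | 52.00 | 5.00 | 31200.00 | 3000.00
web | 2420.00 | 11.00 | 65.00 | 26620.00 | 157300.00
top flange | 800.00 | -18.00 | 125.00 | -14400.00 | 100000.00
Σ | 3820.00 |  |  | 43420.00 | 260300.00
X̄ = 43420.00 / 3820.00 = 11.37 in
Ȳ = 260300.00 / 3820.00 = 68.14 in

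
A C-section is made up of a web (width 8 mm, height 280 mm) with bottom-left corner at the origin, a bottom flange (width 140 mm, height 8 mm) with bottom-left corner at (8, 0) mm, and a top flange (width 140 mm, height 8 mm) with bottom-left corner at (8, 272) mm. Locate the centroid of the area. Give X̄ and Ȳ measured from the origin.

Part | A | x̄ᵢ | ȳᵢ | A·x̄ᵢ | A·ȳᵢ
web | 2240.00 | 4.00 | 140.00 | 8960.00 | 313600.00
bottom flange | 1120.00 | 78.00 | 4.00 | 87360.00 | 4480.00
top flange | 1120.00 | 78.00 | 276.00 | 87360.00 | 309120.00
Σ | 4480.00 |  |  | 183680.00 | 627200.00
X̄ = 183680.00 / 4480.00 = 41.00 mm
Ȳ = 627200.00 / 4480.00 = 140.00 mm

X̄ = 41.00 mm, Ȳ = 140.00 mm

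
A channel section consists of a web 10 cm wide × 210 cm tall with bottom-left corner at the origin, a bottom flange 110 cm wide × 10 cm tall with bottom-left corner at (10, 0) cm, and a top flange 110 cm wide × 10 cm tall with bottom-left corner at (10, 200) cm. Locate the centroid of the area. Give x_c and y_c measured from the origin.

x_c = 35.70 cm, y_c = 105.00 cm

web: A = 10 × 210 = 2100.00, centroid at (5.00, 105.00).
bottom flange: A = 110 × 10 = 1100.00, centroid at (65.00, 5.00).
top flange: A = 110 × 10 = 1100.00, centroid at (65.00, 205.00).
ΣA = 4300.00 cm²
ΣAx_c = (2100.00)(5.00) + (1100.00)(65.00) + (1100.00)(65.00) = 153500.00 cm³
ΣAy_c = (2100.00)(105.00) + (1100.00)(5.00) + (1100.00)(205.00) = 451500.00 cm³
x_c = 153500.00 / 4300.00 = 35.70 cm
y_c = 451500.00 / 4300.00 = 105.00 cm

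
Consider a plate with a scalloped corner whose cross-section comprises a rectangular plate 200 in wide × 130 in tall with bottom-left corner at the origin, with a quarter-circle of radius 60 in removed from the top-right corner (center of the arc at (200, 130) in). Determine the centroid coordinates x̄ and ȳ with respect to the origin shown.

x̄ = 90.91 in, ȳ = 60.18 in

plate: A = 200 × 130 = 26000.00, centroid at (100.00, 65.00).
removed quarter-circle: A = −¼π·60² = -2827.43, centroid at (174.54, 104.54).
ΣA = 23172.57 in², ΣAx̄ = 2106513.32 in³, ΣAȳ = 1394433.66 in³.
x̄ = 2106513.32/23172.57 = 90.91 in; ȳ = 1394433.66/23172.57 = 60.18 in.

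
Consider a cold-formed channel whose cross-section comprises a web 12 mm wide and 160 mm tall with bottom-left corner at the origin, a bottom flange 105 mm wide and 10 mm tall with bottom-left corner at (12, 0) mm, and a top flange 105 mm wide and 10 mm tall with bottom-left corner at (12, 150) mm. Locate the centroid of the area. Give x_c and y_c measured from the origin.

web: A = 12 × 160 = 1920.00, centroid at (6.00, 80.00).
bottom flange: A = 105 × 10 = 1050.00, centroid at (64.50, 5.00).
top flange: A = 105 × 10 = 1050.00, centroid at (64.50, 155.00).
ΣA = 4020.00 mm², ΣAx_c = 146970.00 mm³, ΣAy_c = 321600.00 mm³.
x_c = 146970.00/4020.00 = 36.56 mm; y_c = 321600.00/4020.00 = 80.00 mm.

x_c = 36.56 mm, y_c = 80.00 mm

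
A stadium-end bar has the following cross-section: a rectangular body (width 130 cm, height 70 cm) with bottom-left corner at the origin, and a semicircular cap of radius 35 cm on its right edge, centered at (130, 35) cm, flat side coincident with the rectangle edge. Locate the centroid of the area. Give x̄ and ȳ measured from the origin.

rectangular body: A = 130 × 70 = 9100.00, centroid at (65.00, 35.00).
semicircular end: A = ½π·35² = 1924.23, centroid at (144.85, 35.00).
ΣA = 11024.23 cm²
ΣAx̄ = (9100.00)(65.00) + (1924.23)(144.85) = 870232.65 cm³
ΣAȳ = (9100.00)(35.00) + (1924.23)(35.00) = 385847.89 cm³
x̄ = 870232.65 / 11024.23 = 78.94 cm
ȳ = 385847.89 / 11024.23 = 35.00 cm

x̄ = 78.94 cm, ȳ = 35.00 cm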